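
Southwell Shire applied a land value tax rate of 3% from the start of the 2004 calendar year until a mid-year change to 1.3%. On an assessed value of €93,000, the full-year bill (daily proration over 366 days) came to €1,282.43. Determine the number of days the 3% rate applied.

Let d = days at the first rate; then 366 − d days at the second rate.
€93,000 × [3%·d + 1.3%·(366−d)] / 366 = €1,282.43
Solving gives d = 17, so the new rate took effect on 18 Jan 2004.

17 days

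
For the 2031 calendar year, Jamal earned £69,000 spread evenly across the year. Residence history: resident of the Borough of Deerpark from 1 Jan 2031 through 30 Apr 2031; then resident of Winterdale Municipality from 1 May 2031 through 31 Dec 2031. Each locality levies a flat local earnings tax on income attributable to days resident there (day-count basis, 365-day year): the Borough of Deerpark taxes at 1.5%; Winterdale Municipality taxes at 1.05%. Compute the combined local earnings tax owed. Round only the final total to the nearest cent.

£826.58

The Borough of Deerpark, 1 Jan – 30 Apr 2031: 120 days → £69,000 × 1.5% × 120/365 = £340.2740
Winterdale Municipality, 1 May – 31 Dec 2031: 245 days → £69,000 × 1.05% × 245/365 = £486.3082
Total = £826.5822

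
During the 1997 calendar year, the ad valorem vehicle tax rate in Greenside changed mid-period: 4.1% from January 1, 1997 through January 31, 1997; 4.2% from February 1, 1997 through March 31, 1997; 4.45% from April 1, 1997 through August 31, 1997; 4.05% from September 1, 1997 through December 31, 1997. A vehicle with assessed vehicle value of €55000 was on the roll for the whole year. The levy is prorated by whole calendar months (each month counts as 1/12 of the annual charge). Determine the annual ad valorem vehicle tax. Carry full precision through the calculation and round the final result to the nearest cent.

January 1 – January 31, 1997: 1 month at 4.1% → €55000 × 4.1% × 1/12 = €187.9167
February 1 – March 31, 1997: 2 months at 4.2% → €55000 × 4.2% × 2/12 = €385.0000
April 1 – August 31, 1997: 5 months at 4.45% → €55000 × 4.45% × 5/12 = €1019.7917
September 1 – December 31, 1997: 4 months at 4.05% → €55000 × 4.05% × 4/12 = €742.5000
Total = €2335.2083

€2335.21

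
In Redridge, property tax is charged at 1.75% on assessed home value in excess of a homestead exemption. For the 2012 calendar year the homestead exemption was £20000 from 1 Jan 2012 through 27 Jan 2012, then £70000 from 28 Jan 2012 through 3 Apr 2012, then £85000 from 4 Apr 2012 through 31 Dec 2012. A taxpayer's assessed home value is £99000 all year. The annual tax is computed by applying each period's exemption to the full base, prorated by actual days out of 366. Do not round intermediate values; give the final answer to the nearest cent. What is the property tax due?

£376.97

1 Jan – 27 Jan 2012: 27 days, exemption £20000 → (£99000 − £20000) × 1.75% × 27/366 = £101.9877
28 Jan – 3 Apr 2012: 67 days, exemption £70000 → (£99000 − £70000) × 1.75% × 67/366 = £92.9030
4 Apr – 31 Dec 2012: 272 days, exemption £85000 → (£99000 − £85000) × 1.75% × 272/366 = £182.0765
Total = £376.9672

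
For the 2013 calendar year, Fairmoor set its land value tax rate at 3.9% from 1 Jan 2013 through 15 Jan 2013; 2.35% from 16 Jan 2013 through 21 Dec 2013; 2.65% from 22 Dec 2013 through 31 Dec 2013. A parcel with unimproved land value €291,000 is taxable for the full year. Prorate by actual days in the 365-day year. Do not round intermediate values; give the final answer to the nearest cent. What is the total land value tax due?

€7,047.78

1 Jan – 15 Jan 2013: 15 days at 3.9% → €291,000 × 3.9% × 15/365 = €466.3973
16 Jan – 21 Dec 2013: 340 days at 2.35% → €291,000 × 2.35% × 340/365 = €6,370.1096
22 Dec – 31 Dec 2013: 10 days at 2.65% → €291,000 × 2.65% × 10/365 = €211.2740
Total = €7,047.7808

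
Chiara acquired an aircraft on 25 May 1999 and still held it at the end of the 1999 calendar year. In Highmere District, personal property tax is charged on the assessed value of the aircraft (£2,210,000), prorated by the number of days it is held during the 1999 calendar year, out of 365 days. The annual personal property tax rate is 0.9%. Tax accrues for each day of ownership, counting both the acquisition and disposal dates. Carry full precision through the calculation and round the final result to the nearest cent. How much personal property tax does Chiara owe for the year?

£12,042.99

Days held (25 May – 31 Dec 1999): 221 out of 365
Tax = £2,210,000 × 0.9% × 221/365 = £12,042.9863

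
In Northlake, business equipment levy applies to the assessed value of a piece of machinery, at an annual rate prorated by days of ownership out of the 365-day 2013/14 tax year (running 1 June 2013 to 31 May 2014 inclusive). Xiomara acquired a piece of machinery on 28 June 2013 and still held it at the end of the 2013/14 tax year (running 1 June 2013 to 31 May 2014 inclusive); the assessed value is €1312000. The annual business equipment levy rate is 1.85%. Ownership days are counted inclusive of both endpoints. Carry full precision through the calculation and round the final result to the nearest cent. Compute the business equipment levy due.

€22476.54

Days held (28 June 2013 – 31 May 2014): 338 out of 365
Tax = €1312000 × 1.85% × 338/365 = €22476.5370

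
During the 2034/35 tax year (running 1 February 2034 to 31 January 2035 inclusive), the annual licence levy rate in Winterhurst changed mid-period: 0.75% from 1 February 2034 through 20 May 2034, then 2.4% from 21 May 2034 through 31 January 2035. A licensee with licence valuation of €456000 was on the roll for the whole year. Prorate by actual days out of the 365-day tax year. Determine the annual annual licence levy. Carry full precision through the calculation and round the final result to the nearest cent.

€8697.11

1 February – 20 May 2034: 109 days at 0.75% → €456000 × 0.75% × 109/365 = €1021.3151
21 May 2034 – 31 January 2035: 256 days at 2.4% → €456000 × 2.4% × 256/365 = €7675.7918
Total = €8697.1068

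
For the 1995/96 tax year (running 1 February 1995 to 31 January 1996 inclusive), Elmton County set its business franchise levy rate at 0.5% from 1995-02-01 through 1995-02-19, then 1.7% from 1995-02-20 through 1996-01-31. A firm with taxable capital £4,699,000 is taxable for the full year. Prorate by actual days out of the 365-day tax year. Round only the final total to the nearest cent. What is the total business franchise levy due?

1995-02-01 to 1995-02-19: 19 days at 0.5% → £4,699,000 × 0.5% × 19/365 = £1,223.0274
1995-02-20 to 1996-01-31: 346 days at 1.7% → £4,699,000 × 1.7% × 346/365 = £75,724.7068
Total = £76,947.7342

£76,947.73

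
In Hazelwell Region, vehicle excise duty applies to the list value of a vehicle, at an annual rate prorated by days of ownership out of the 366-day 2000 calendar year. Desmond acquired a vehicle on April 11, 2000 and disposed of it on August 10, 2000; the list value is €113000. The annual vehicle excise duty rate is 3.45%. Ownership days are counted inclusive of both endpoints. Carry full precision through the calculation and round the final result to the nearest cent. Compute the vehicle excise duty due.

€1299.50

Days held (April 11 – August 10, 2000): 122 out of 366
Tax = €113000 × 3.45% × 122/366 = €1299.5000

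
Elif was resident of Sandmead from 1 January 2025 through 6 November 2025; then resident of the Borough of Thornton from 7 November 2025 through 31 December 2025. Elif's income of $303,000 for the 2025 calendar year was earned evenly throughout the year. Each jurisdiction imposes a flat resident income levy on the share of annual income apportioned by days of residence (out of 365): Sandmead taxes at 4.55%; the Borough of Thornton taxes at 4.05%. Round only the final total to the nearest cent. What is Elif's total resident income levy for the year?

$13,558.21

Sandmead, 1 January – 6 November 2025: 310 days → $303,000 × 4.55% × 310/365 = $11,709.0822
The Borough of Thornton, 7 November – 31 December 2025: 55 days → $303,000 × 4.05% × 55/365 = $1,849.1301
Total = $13,558.2123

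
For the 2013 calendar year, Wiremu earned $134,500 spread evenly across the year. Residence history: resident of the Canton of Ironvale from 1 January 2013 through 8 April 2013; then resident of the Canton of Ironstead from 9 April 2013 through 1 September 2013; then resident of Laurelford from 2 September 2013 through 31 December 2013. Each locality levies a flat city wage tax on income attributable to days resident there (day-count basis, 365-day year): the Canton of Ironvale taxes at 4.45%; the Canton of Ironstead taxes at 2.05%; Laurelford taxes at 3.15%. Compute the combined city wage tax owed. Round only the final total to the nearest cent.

The Canton of Ironvale, 1 January – 8 April 2013: 98 days → $134,500 × 4.45% × 98/365 = $1,606.9986
The Canton of Ironstead, 9 April – 1 September 2013: 146 days → $134,500 × 2.05% × 146/365 = $1,102.9000
Laurelford, 2 September – 31 December 2013: 121 days → $134,500 × 3.15% × 121/365 = $1,404.5116
Total = $4,114.4103

$4,114.41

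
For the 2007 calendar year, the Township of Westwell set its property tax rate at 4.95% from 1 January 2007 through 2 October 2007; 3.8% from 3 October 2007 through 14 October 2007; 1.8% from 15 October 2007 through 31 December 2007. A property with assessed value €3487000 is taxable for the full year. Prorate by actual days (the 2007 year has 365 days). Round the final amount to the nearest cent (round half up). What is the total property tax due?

€147815.36

1 January – 2 October 2007: 275 days at 4.95% → €3487000 × 4.95% × 275/365 = €130045.9932
3 October – 14 October 2007: 12 days at 3.8% → €3487000 × 3.8% × 12/365 = €4356.3616
15 October – 31 December 2007: 78 days at 1.8% → €3487000 × 1.8% × 78/365 = €13413.0082
Total = €147815.3630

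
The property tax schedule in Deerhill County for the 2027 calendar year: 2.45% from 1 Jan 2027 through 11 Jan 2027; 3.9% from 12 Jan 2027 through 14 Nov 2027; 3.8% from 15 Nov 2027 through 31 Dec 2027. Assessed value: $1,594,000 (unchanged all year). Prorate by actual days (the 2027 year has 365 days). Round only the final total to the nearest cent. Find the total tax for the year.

$61,264.19

1 Jan – 11 Jan 2027: 11 days at 2.45% → $1,594,000 × 2.45% × 11/365 = $1,176.9397
12 Jan – 14 Nov 2027: 307 days at 3.9% → $1,594,000 × 3.9% × 307/365 = $52,287.5671
15 Nov – 31 Dec 2027: 47 days at 3.8% → $1,594,000 × 3.8% × 47/365 = $7,799.6822
Total = $61,264.1890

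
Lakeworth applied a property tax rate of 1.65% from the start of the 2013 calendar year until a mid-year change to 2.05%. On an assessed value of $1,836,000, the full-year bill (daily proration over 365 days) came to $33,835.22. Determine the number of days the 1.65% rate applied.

Let d = days at the first rate; then 365 − d days at the second rate.
$1,836,000 × [1.65%·d + 2.05%·(365−d)] / 365 = $33,835.22
Solving gives d = 189, so the new rate took effect on July 9, 2013.

189 days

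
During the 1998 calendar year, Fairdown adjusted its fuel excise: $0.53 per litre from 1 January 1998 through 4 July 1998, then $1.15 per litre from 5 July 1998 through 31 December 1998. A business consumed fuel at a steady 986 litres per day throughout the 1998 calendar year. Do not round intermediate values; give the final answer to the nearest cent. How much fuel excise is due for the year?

1 January – 4 July 1998: 185 days × 986 litres/day = 182,410 litres at $0.53/litre → $96677.30
5 July – 31 December 1998: 180 days × 986 litres/day = 177,480 litres at $1.15/litre → $204102.00

$300779.30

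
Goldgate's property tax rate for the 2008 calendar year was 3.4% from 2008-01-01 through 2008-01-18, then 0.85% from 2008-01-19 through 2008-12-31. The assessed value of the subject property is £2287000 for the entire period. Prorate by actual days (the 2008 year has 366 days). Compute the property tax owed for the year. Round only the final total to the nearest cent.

£22307.62

2008-01-01 to 2008-01-18: 18 days at 3.4% → £2287000 × 3.4% × 18/366 = £3824.1639
2008-01-19 to 2008-12-31: 348 days at 0.85% → £2287000 × 0.85% × 348/366 = £18483.4590
Total = £22307.6230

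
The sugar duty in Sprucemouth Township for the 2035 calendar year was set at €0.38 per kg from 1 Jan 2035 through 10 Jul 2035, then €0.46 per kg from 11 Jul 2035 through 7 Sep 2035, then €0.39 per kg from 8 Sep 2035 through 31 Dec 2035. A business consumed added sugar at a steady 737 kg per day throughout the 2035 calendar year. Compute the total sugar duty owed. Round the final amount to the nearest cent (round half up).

€106,548.09

1 Jan – 10 Jul 2035: 191 days × 737 kg/day = 140,767 kg at €0.38/kg → €53,491.46
11 Jul – 7 Sep 2035: 59 days × 737 kg/day = 43,483 kg at €0.46/kg → €20,002.18
8 Sep – 31 Dec 2035: 115 days × 737 kg/day = 84,755 kg at €0.39/kg → €33,054.45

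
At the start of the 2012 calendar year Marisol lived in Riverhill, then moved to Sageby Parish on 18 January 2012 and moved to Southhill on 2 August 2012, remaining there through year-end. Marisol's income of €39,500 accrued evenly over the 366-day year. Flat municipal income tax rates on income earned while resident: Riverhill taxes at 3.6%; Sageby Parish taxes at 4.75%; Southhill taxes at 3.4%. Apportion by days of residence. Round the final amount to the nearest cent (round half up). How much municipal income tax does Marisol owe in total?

Riverhill, 1 January – 17 January 2012: 17 days → €39,500 × 3.6% × 17/366 = €66.0492
Sageby Parish, 18 January – 1 August 2012: 197 days → €39,500 × 4.75% × 197/366 = €1,009.8941
Southhill, 2 August – 31 December 2012: 152 days → €39,500 × 3.4% × 152/366 = €557.7486
Total = €1,633.6919

€1,633.69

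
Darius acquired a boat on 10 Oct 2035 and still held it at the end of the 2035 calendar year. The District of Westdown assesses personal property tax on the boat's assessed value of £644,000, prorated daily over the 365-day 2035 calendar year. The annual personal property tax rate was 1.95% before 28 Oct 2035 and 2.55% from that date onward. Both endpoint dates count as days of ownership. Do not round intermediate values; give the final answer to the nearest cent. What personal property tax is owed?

10 Oct – 27 Oct 2035: 18 days at 1.95% → £644,000 × 1.95% × 18/365 = £619.2986
28 Oct – 31 Dec 2035: 65 days at 2.55% → £644,000 × 2.55% × 65/365 = £2,924.4658
Total = £3,543.7644

£3,543.76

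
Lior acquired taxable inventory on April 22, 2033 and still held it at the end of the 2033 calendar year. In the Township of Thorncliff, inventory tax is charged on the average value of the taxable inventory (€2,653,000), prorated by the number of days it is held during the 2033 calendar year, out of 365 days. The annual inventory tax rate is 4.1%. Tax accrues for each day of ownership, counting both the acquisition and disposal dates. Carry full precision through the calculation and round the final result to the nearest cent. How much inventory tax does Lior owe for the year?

€75,694.09

Days held (April 22 – December 31, 2033): 254 out of 365
Tax = €2,653,000 × 4.1% × 254/365 = €75,694.0877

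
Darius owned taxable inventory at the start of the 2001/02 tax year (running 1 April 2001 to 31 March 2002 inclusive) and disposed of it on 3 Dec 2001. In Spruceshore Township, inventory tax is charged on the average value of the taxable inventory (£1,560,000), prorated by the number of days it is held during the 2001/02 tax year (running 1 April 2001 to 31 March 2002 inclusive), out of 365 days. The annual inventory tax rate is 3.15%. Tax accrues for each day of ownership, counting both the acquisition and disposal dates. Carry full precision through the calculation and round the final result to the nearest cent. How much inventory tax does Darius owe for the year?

Days held (1 Apr – 3 Dec 2001): 247 out of 365
Tax = £1,560,000 × 3.15% × 247/365 = £33,253.6438

£33,253.64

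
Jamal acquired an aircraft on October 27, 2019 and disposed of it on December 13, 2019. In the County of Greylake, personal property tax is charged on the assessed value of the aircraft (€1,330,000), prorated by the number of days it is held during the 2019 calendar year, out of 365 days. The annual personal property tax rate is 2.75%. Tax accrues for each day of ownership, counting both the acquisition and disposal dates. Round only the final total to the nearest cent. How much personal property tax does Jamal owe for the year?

Days held (October 27 – December 13, 2019): 48 out of 365
Tax = €1,330,000 × 2.75% × 48/365 = €4,809.8630

€4,809.86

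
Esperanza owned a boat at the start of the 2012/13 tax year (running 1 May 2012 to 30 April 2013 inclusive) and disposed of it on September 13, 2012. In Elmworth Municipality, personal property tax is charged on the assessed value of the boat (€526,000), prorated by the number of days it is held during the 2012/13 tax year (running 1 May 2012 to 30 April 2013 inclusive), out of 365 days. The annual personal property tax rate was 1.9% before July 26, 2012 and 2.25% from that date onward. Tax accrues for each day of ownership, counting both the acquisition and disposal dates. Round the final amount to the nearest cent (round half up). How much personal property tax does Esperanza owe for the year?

€3,975.98

May 1 – July 25, 2012: 86 days at 1.9% → €526,000 × 1.9% × 86/365 = €2,354.7507
July 26 – September 13, 2012: 50 days at 2.25% → €526,000 × 2.25% × 50/365 = €1,621.2329
Total = €3,975.9836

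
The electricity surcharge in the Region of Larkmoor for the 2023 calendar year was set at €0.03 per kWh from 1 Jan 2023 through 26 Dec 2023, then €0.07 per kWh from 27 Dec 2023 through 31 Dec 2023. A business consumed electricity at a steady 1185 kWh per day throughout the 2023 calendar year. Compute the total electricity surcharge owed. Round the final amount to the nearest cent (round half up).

€13,212.75

1 Jan – 26 Dec 2023: 360 days × 1185 kWh/day = 426,600 kWh at €0.03/kWh → €12,798.00
27 Dec – 31 Dec 2023: 5 days × 1185 kWh/day = 5,925 kWh at €0.07/kWh → €414.75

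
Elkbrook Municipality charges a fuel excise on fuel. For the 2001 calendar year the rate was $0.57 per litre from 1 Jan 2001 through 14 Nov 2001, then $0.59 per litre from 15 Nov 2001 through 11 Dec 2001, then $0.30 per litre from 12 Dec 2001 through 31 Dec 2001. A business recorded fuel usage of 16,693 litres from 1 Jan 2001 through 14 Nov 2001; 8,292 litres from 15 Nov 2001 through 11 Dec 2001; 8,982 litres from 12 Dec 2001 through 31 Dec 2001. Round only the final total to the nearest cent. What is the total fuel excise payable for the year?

1 Jan – 14 Nov 2001: 16,693 litres at $0.57/litre → $9515.01
15 Nov – 11 Dec 2001: 8,292 litres at $0.59/litre → $4892.28
12 Dec – 31 Dec 2001: 8,982 litres at $0.30/litre → $2694.60

$17101.89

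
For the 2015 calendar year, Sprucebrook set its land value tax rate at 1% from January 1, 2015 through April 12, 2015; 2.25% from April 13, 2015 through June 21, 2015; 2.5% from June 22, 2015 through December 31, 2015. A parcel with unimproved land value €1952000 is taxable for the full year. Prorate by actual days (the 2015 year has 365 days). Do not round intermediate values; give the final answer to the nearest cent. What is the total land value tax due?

January 1 – April 12, 2015: 102 days at 1% → €1952000 × 1% × 102/365 = €5454.9041
April 13 – June 21, 2015: 70 days at 2.25% → €1952000 × 2.25% × 70/365 = €8423.0137
June 22 – December 31, 2015: 193 days at 2.5% → €1952000 × 2.5% × 193/365 = €25803.8356
Total = €39681.7534

€39681.75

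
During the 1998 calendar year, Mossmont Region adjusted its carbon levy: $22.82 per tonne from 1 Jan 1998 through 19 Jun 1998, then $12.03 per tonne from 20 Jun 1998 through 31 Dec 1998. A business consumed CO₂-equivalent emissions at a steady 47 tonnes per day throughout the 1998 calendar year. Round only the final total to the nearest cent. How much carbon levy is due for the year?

1 Jan – 19 Jun 1998: 170 days × 47 tonnes/day = 7,990 tonnes at $22.82/tonne → $182,331.80
20 Jun – 31 Dec 1998: 195 days × 47 tonnes/day = 9,165 tonnes at $12.03/tonne → $110,254.95

$292,586.75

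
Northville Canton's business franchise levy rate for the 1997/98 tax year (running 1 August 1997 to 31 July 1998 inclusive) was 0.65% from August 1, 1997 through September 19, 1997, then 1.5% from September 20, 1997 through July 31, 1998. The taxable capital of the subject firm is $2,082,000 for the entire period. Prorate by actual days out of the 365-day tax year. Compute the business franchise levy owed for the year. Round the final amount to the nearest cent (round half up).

August 1 – September 19, 1997: 50 days at 0.65% → $2,082,000 × 0.65% × 50/365 = $1,853.8356
September 20, 1997 – July 31, 1998: 315 days at 1.5% → $2,082,000 × 1.5% × 315/365 = $26,951.9178
Total = $28,805.7534

$28,805.75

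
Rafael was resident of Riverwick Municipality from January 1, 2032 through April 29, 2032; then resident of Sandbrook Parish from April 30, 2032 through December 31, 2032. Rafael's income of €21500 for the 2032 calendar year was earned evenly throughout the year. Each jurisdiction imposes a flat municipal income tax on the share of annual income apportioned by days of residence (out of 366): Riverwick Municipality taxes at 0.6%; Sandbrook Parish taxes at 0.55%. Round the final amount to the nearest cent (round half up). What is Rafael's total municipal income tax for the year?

Riverwick Municipality, January 1 – April 29, 2032: 120 days → €21500 × 0.6% × 120/366 = €42.2951
Sandbrook Parish, April 30 – December 31, 2032: 246 days → €21500 × 0.55% × 246/366 = €79.4795
Total = €121.7746

€121.77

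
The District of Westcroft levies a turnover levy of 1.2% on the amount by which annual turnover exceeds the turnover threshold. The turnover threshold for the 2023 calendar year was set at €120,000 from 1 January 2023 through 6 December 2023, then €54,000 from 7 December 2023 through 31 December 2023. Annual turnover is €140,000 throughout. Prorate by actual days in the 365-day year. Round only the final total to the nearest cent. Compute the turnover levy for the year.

1 January – 6 December 2023: 340 days, exemption €120,000 → (€140,000 − €120,000) × 1.2% × 340/365 = €223.5616
7 December – 31 December 2023: 25 days, exemption €54,000 → (€140,000 − €54,000) × 1.2% × 25/365 = €70.6849
Total = €294.2466

€294.25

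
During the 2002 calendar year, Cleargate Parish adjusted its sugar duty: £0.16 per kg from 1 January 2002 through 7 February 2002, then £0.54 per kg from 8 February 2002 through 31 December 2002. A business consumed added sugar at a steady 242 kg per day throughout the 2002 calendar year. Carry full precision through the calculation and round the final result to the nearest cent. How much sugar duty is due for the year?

£44,203.72

1 January – 7 February 2002: 38 days × 242 kg/day = 9,196 kg at £0.16/kg → £1,471.36
8 February – 31 December 2002: 327 days × 242 kg/day = 79,134 kg at £0.54/kg → £42,732.36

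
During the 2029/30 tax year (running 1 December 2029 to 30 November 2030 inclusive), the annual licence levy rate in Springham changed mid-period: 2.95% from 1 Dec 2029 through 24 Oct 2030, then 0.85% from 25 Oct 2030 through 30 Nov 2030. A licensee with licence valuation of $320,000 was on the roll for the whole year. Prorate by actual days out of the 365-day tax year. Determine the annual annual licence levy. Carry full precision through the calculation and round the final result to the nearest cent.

1 Dec 2029 – 24 Oct 2030: 328 days at 2.95% → $320,000 × 2.95% × 328/365 = $8,483.0685
25 Oct – 30 Nov 2030: 37 days at 0.85% → $320,000 × 0.85% × 37/365 = $275.7260
Total = $8,758.7945

$8,758.79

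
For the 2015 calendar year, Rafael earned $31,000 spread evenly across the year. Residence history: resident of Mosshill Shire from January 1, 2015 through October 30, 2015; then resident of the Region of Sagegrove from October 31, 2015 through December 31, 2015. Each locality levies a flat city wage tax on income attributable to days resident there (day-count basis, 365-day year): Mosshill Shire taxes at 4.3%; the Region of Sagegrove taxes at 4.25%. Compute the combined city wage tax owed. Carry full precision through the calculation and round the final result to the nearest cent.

Mosshill Shire, January 1 – October 30, 2015: 303 days → $31,000 × 4.3% × 303/365 = $1,106.5726
The Region of Sagegrove, October 31 – December 31, 2015: 62 days → $31,000 × 4.25% × 62/365 = $223.7945
Total = $1,330.3671

$1,330.37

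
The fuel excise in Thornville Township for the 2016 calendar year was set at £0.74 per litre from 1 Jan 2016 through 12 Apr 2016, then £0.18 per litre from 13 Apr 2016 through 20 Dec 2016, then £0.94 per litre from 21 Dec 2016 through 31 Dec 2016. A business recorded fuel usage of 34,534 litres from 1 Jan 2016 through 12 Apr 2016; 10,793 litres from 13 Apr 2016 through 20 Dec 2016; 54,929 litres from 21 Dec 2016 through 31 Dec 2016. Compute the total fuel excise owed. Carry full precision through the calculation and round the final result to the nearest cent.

1 Jan – 12 Apr 2016: 34,534 litres at £0.74/litre → £25,555.16
13 Apr – 20 Dec 2016: 10,793 litres at £0.18/litre → £1,942.74
21 Dec – 31 Dec 2016: 54,929 litres at £0.94/litre → £51,633.26

£79,131.16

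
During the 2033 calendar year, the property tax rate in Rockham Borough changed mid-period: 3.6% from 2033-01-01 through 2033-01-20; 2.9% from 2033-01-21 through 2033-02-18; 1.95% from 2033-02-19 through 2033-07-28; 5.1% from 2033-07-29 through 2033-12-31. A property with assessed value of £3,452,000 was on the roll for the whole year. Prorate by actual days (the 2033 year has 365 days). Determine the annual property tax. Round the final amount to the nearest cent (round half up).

2033-01-01 to 2033-01-20: 20 days at 3.6% → £3,452,000 × 3.6% × 20/365 = £6,809.4247
2033-01-21 to 2033-02-18: 29 days at 2.9% → £3,452,000 × 2.9% × 29/365 = £7,953.7863
2033-02-19 to 2033-07-28: 160 days at 1.95% → £3,452,000 × 1.95% × 160/365 = £29,507.5068
2033-07-29 to 2033-12-31: 156 days at 5.1% → £3,452,000 × 5.1% × 156/365 = £75,244.1425
Total = £119,514.8603

£119,514.86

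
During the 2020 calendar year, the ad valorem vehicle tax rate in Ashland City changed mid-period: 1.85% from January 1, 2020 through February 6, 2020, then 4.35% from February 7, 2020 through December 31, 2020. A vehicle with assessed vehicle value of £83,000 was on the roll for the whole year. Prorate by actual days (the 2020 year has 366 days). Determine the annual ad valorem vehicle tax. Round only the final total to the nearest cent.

£3,400.73

January 1 – February 6, 2020: 37 days at 1.85% → £83,000 × 1.85% × 37/366 = £155.2281
February 7 – December 31, 2020: 329 days at 4.35% → £83,000 × 4.35% × 329/366 = £3,245.5041
Total = £3,400.7322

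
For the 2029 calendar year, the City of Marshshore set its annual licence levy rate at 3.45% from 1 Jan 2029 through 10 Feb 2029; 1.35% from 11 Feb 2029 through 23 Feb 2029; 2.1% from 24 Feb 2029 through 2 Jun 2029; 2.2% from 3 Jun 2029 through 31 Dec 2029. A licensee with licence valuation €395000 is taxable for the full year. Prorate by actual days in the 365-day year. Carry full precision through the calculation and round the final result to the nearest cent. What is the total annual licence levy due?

€9017.90

1 Jan – 10 Feb 2029: 41 days at 3.45% → €395000 × 3.45% × 41/365 = €1530.7603
11 Feb – 23 Feb 2029: 13 days at 1.35% → €395000 × 1.35% × 13/365 = €189.9247
24 Feb – 2 Jun 2029: 99 days at 2.1% → €395000 × 2.1% × 99/365 = €2249.8767
3 Jun – 31 Dec 2029: 212 days at 2.2% → €395000 × 2.2% × 212/365 = €5047.3425
Total = €9017.9041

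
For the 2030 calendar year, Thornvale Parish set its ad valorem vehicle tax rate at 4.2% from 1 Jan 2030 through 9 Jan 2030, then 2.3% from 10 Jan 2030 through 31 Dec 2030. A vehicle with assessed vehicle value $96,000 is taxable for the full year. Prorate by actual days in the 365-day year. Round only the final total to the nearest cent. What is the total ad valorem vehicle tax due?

$2,252.98

1 Jan – 9 Jan 2030: 9 days at 4.2% → $96,000 × 4.2% × 9/365 = $99.4192
10 Jan – 31 Dec 2030: 356 days at 2.3% → $96,000 × 2.3% × 356/365 = $2,153.5562
Total = $2,252.9753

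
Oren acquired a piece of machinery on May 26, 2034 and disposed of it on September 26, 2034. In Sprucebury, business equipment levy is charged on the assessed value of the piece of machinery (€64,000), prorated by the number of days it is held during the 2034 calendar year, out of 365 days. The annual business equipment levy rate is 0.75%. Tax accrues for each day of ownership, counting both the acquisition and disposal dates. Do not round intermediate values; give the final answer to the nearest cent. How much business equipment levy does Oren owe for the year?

€163.07

Days held (May 26 – September 26, 2034): 124 out of 365
Tax = €64,000 × 0.75% × 124/365 = €163.0685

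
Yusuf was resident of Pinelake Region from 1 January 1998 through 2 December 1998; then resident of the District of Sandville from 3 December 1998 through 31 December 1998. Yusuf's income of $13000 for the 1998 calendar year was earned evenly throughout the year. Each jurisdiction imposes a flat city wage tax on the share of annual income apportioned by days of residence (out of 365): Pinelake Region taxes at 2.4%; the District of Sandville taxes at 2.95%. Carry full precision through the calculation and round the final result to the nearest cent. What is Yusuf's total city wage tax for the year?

Pinelake Region, 1 January – 2 December 1998: 336 days → $13000 × 2.4% × 336/365 = $287.2110
The District of Sandville, 3 December – 31 December 1998: 29 days → $13000 × 2.95% × 29/365 = $30.4699
Total = $317.6808

$317.68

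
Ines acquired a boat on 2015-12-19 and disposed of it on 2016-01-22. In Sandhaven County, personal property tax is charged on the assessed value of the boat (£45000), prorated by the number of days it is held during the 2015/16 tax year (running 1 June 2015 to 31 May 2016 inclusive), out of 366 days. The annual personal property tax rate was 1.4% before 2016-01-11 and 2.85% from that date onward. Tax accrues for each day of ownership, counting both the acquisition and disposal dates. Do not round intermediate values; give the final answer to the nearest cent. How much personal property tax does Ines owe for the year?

£81.64

2015-12-19 to 2016-01-10: 23 days at 1.4% → £45000 × 1.4% × 23/366 = £39.5902
2016-01-11 to 2016-01-22: 12 days at 2.85% → £45000 × 2.85% × 12/366 = £42.0492
Total = £81.6393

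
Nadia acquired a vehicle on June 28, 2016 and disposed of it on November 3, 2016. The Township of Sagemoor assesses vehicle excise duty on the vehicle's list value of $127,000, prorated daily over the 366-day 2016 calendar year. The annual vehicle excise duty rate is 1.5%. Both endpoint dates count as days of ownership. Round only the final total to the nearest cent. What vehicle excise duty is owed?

$671.43

Days held (June 28 – November 3, 2016): 129 out of 366
Tax = $127,000 × 1.5% × 129/366 = $671.4344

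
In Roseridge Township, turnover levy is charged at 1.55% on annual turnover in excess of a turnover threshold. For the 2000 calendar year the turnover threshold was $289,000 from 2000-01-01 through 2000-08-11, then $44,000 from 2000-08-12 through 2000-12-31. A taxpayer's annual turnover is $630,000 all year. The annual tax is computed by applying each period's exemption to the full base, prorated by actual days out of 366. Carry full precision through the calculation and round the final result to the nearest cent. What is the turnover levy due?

$6,758.85

2000-01-01 to 2000-08-11: 224 days, exemption $289,000 → ($630,000 − $289,000) × 1.55% × 224/366 = $3,234.8415
2000-08-12 to 2000-12-31: 142 days, exemption $44,000 → ($630,000 − $44,000) × 1.55% × 142/366 = $3,524.0055
Total = $6,758.8470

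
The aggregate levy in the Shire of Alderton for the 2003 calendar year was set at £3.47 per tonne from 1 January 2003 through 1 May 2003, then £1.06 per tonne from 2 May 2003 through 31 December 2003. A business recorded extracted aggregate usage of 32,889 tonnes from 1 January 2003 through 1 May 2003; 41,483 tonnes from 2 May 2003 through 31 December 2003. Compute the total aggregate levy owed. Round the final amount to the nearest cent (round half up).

£158,096.81

1 January – 1 May 2003: 32,889 tonnes at £3.47/tonne → £114,124.83
2 May – 31 December 2003: 41,483 tonnes at £1.06/tonne → £43,971.98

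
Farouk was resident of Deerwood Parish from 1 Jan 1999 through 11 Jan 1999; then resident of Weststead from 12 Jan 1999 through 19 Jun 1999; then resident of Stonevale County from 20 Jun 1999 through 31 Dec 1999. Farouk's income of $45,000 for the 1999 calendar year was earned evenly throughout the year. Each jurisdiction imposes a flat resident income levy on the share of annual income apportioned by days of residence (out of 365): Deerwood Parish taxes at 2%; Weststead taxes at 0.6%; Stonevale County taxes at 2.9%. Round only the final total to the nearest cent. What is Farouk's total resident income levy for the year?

Deerwood Parish, 1 Jan – 11 Jan 1999: 11 days → $45,000 × 2% × 11/365 = $27.1233
Weststead, 12 Jan – 19 Jun 1999: 159 days → $45,000 × 0.6% × 159/365 = $117.6164
Stonevale County, 20 Jun – 31 Dec 1999: 195 days → $45,000 × 2.9% × 195/365 = $697.1918
Total = $841.9315

$841.93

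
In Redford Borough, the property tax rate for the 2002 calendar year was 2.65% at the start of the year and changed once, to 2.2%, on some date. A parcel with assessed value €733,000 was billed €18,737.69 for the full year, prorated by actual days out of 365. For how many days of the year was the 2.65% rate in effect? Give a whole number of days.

289 days

Let d = days at the first rate; then 365 − d days at the second rate.
€733,000 × [2.65%·d + 2.2%·(365−d)] / 365 = €18,737.69
Solving gives d = 289, so the new rate took effect on 17 Oct 2002.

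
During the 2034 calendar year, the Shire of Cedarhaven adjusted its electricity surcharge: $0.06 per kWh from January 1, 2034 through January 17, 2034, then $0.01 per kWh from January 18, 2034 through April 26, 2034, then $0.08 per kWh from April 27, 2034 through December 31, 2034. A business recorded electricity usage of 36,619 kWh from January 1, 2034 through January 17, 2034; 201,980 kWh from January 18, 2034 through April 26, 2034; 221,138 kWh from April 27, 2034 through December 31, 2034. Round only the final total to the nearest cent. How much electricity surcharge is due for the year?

January 1 – January 17, 2034: 36,619 kWh at $0.06/kWh → $2197.14
January 18 – April 26, 2034: 201,980 kWh at $0.01/kWh → $2019.80
April 27 – December 31, 2034: 221,138 kWh at $0.08/kWh → $17691.04

$21907.98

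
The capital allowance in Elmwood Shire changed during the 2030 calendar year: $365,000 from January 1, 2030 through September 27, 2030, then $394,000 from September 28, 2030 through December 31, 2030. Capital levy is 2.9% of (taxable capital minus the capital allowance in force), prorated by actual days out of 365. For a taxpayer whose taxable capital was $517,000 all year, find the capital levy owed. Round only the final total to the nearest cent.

$4,189.11

January 1 – September 27, 2030: 270 days, exemption $365,000 → ($517,000 − $365,000) × 2.9% × 270/365 = $3,260.7123
September 28 – December 31, 2030: 95 days, exemption $394,000 → ($517,000 − $394,000) × 2.9% × 95/365 = $928.3973
Total = $4,189.1096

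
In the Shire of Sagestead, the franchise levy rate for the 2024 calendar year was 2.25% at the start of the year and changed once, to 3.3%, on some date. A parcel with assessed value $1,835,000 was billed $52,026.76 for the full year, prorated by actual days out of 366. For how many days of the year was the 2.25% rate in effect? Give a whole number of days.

Let d = days at the first rate; then 366 − d days at the second rate.
$1,835,000 × [2.25%·d + 3.3%·(366−d)] / 366 = $52,026.76
Solving gives d = 162, so the new rate took effect on 11 Jun 2024.

162 days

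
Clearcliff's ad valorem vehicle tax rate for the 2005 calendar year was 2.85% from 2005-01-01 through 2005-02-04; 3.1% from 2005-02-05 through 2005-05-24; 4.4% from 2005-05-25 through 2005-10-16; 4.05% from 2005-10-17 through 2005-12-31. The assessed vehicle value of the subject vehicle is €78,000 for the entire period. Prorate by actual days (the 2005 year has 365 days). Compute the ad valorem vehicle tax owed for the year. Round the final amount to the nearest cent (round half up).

€2,956.41

2005-01-01 to 2005-02-04: 35 days at 2.85% → €78,000 × 2.85% × 35/365 = €213.1644
2005-02-05 to 2005-05-24: 109 days at 3.1% → €78,000 × 3.1% × 109/365 = €722.0877
2005-05-25 to 2005-10-16: 145 days at 4.4% → €78,000 × 4.4% × 145/365 = €1,363.3973
2005-10-17 to 2005-12-31: 76 days at 4.05% → €78,000 × 4.05% × 76/365 = €657.7644
Total = €2,956.4137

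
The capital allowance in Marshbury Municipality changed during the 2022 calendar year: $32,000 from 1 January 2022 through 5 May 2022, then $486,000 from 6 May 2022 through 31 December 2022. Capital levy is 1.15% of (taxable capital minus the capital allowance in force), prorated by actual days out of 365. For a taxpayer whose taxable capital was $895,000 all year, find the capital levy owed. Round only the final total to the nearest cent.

$6,491.51

1 January – 5 May 2022: 125 days, exemption $32,000 → ($895,000 − $32,000) × 1.15% × 125/365 = $3,398.8014
6 May – 31 December 2022: 240 days, exemption $486,000 → ($895,000 − $486,000) × 1.15% × 240/365 = $3,092.7123
Total = $6,491.5137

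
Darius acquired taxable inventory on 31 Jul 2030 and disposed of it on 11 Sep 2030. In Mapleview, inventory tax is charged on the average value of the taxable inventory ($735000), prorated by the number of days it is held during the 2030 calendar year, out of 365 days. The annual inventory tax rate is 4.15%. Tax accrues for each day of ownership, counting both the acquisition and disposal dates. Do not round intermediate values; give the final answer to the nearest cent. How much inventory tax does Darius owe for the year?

$3593.45

Days held (31 Jul – 11 Sep 2030): 43 out of 365
Tax = $735000 × 4.15% × 43/365 = $3593.4452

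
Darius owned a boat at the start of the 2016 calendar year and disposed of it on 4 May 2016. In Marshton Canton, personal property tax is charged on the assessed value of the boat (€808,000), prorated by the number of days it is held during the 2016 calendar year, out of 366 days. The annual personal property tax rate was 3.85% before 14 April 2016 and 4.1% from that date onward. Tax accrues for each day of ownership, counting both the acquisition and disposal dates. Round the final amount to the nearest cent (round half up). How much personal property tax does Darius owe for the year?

1 January – 13 April 2016: 104 days at 3.85% → €808,000 × 3.85% × 104/366 = €8,839.4317
14 April – 4 May 2016: 21 days at 4.1% → €808,000 × 4.1% × 21/366 = €1,900.7869
Total = €10,740.2186

€10,740.22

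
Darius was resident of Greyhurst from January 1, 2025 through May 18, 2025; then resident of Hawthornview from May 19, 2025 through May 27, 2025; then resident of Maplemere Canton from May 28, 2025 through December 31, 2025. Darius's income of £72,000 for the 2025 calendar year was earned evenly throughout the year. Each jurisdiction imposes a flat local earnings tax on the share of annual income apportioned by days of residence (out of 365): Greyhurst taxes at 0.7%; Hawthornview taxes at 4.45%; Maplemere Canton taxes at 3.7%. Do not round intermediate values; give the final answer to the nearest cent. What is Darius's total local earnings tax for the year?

£1,860.66

Greyhurst, January 1 – May 18, 2025: 138 days → £72,000 × 0.7% × 138/365 = £190.5534
Hawthornview, May 19 – May 27, 2025: 9 days → £72,000 × 4.45% × 9/365 = £79.0027
Maplemere Canton, May 28 – December 31, 2025: 218 days → £72,000 × 3.7% × 218/365 = £1,591.1014
Total = £1,860.6575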